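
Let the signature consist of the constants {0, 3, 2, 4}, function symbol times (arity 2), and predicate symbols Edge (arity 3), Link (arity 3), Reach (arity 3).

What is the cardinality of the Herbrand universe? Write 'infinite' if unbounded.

infinite

The signature has at least one function symbol (times, arity 2) and at least one constant (0).
Iterating times gives infinitely many distinct ground terms: 0, times(0, 0), times(times(0, 0), times(0, 0)), ...
So the Herbrand universe is infinite.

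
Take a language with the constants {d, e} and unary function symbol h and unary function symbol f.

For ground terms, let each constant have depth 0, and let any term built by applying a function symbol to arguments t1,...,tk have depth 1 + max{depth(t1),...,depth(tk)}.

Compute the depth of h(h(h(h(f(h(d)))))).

depth(h(d)) = 1 + depth(d) = 1 + 0 = 1
depth(f(h(d))) = 1 + depth(h(d)) = 1 + 1 = 2
depth(h(f(h(d)))) = 1 + depth(f(h(d))) = 1 + 2 = 3
depth(h(h(f(h(d))))) = 1 + depth(h(f(h(d)))) = 1 + 3 = 4
depth(h(h(h(f(h(d)))))) = 1 + depth(h(h(f(h(d))))) = 1 + 4 = 5
depth(h(h(h(h(f(h(d))))))) = 1 + depth(h(h(h(f(h(d)))))) = 1 + 5 = 6

6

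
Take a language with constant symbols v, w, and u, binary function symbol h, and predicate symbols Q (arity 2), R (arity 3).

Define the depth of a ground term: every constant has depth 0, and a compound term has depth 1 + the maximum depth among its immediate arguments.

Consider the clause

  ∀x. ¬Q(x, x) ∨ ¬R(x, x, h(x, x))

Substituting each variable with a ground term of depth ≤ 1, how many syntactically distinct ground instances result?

12

Ground terms of depth ≤ 1:
  Let N_k count ground terms of depth at most k. Each non-constant term of depth ≤ k is some function symbol applied to depth-≤(k−1) arguments, giving N_k = 3 + N_{k-1}^2.
  N_0 = 3
  N_1 = 3 + 3^2 = 12
  Explicitly: v, w, u, h(v, v), h(v, w), h(v, u), h(w, v), h(w, w), h(w, u), h(u, v), h(u, w), h(u, u).
So there are 12 ground terms available for substitution.
The clause has 1 distinct variable (x), which appears in the body. In the free term algebra distinct substitutions yield syntactically distinct ground instances.
Number of ground instances = 12.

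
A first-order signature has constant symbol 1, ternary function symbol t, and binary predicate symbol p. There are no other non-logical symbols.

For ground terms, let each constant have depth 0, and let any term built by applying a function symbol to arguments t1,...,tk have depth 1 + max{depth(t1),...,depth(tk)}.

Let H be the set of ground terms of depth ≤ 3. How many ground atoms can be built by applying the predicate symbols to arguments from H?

532900

First count ground terms of depth ≤ 3.
Count level by level. With function symbols t/3, the terms of depth ≤ k are the 1 constant together with each function applied to depth-≤(k−1) tuples, so N_k = 1 + N_{k-1}^3.
N_0 = 1
N_1 = 1 + 1^3 = 2
N_2 = 1 + 2^3 = 9
N_3 = 1 + 9^3 = 730
So |H| = 730.
Ground atoms are formed by filling each argument slot of a predicate with a term from H, so an r-ary predicate gives |H|^r atoms:
  p: 730^2 = 532900
Total ground atoms: 532900.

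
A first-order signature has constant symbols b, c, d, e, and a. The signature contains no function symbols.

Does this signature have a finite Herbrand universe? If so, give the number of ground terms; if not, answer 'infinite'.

There are no function symbols, so every ground term is one of the 5 constants.
The Herbrand universe is {b, c, d, e, a}, which is finite with 5 elements.

5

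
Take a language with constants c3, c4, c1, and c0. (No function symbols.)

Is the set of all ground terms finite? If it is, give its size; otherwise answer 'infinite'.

There are no function symbols, so every ground term is one of the 4 constants.
The Herbrand universe is {c3, c4, c1, c0}, which is finite with 4 elements.

4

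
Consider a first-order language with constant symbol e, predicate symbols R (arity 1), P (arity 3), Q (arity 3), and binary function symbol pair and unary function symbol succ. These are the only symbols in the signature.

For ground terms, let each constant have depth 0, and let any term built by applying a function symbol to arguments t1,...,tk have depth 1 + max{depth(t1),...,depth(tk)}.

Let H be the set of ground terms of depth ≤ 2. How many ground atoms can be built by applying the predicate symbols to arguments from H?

4407

First count ground terms of depth ≤ 2.
Count level by level. With function symbols pair/2, succ/1, the terms of depth ≤ k are the 1 constant together with each function applied to depth-≤(k−1) tuples, so N_k = 1 + N_{k-1}^2 + N_{k-1}.
N_0 = 1
N_1 = 1 + 1^2 + 1 = 3
N_2 = 1 + 3^2 + 3 = 13
So |H| = 13.
A ground atom is a predicate applied to a tuple of terms from H, so the count is the sum over predicates of |H|^arity:
  R: 13;  P: 13^3 = 2197;  Q: 13^3 = 2197
Total ground atoms: 13 + 2197 + 2197 = 4407.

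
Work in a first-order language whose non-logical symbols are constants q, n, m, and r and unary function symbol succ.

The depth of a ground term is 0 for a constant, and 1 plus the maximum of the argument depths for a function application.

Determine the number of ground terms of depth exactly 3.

4

Let N_k count ground terms of depth at most k. Each non-constant term of depth ≤ k is some function symbol applied to depth-≤(k−1) arguments, giving N_k = 4 + N_{k-1}.
N_0 = 4
N_1 = 4 + 4 = 8
N_2 = 4 + 8 = 12
N_3 = 4 + 12 = 16
Terms of depth exactly 3: N_3 − N_2 = 16 − 12 = 4.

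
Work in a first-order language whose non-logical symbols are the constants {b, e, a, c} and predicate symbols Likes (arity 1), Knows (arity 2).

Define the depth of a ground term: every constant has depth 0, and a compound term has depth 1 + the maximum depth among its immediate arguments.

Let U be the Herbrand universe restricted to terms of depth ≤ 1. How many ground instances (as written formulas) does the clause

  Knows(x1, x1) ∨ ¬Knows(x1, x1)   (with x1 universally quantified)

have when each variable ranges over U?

4

Ground terms of depth ≤ 1:
  With no function symbols every ground term is a constant, so there are exactly 4 ground terms at every depth bound.
  N_0 = 4
  N_1 = 4
So there are 4 ground terms available for substitution.
The body mentions the single quantified variable x1; since ground terms form a free algebra, no two substitutions collapse to the same formula.
Number of ground instances = 4.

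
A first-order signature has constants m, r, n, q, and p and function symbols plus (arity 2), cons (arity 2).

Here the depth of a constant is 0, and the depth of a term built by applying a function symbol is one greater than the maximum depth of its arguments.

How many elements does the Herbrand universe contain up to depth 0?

5

Write N_k for the number of ground terms of depth ≤ k. A term of depth ≤ k is either a constant or a function symbol applied to arguments of depth ≤ k−1, so N_k = 5 + N_{k-1}^2 + N_{k-1}^2.
N_0 = 5
Explicitly: m, r, n, q, p.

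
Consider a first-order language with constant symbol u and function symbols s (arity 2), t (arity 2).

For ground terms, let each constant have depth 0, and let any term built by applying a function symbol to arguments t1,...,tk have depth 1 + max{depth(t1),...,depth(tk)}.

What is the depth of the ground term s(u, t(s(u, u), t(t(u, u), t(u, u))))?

depth(s(u, u)) = 1 + max(0, 0) = 1
depth(t(u, u)) = 1 + max(0, 0) = 1
depth(t(t(u, u), t(u, u))) = 1 + max(1, 1) = 2
depth(t(s(u, u), t(t(u, u), t(u, u)))) = 1 + max(1, 2) = 3
depth(s(u, t(s(u, u), t(t(u, u), t(u, u))))) = 1 + max(0, 3) = 4

4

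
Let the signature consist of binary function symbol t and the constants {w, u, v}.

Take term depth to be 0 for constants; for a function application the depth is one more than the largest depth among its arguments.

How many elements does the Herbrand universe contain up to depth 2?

Let N_k count ground terms of depth at most k. Each non-constant term of depth ≤ k is some function symbol applied to depth-≤(k−1) arguments, giving N_k = 3 + N_{k-1}^2.
N_0 = 3
N_1 = 3 + 3^2 = 12
N_2 = 3 + 12^2 = 147

147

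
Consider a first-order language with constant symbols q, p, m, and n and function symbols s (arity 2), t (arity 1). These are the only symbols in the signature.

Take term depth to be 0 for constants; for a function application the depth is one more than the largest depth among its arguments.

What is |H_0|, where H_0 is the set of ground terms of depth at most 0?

If N_k denotes the number of depth-≤k ground terms, the 4 constants give N_0 = 4, and each function symbol of arity r contributes N_{k-1}^r new terms at level k: N_k = 4 + N_{k-1}^2 + N_{k-1}.
N_0 = 4
Explicitly: q, p, m, n.

4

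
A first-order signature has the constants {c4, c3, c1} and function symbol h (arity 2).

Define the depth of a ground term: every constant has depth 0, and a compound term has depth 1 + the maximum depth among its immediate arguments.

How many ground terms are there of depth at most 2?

Count level by level. With function symbols h/2, the terms of depth ≤ k are the 3 constants together with each function applied to depth-≤(k−1) tuples, so N_k = 3 + N_{k-1}^2.
N_0 = 3
N_1 = 3 + 3^2 = 12
N_2 = 3 + 12^2 = 147

147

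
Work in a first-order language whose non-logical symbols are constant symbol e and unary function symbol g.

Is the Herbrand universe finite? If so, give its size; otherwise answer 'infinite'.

The signature has at least one function symbol (g, arity 1) and at least one constant (e).
Iterating g gives infinitely many distinct ground terms: e, g(e), g(g(e)), ...
So the Herbrand universe is infinite.

infinite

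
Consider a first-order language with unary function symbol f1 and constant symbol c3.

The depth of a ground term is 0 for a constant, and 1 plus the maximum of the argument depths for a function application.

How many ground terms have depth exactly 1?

1

Count level by level. With function symbols f1/1, the terms of depth ≤ k are the 1 constant together with each function applied to depth-≤(k−1) tuples, so N_k = 1 + N_{k-1}.
N_0 = 1
N_1 = 1 + 1 = 2
Terms of depth exactly 1: N_1 − N_0 = 2 − 1 = 1.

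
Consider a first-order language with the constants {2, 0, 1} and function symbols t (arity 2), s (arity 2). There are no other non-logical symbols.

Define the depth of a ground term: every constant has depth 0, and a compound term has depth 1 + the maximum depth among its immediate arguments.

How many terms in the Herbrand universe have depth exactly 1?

Let N_k = |{terms of depth ≤ k}|. Then N_0 = 3 and N_k = 3 + N_{k-1}^2 + N_{k-1}^2 for k ≥ 1 (one summand per function symbol, arity giving the exponent).
N_0 = 3
N_1 = 3 + 3^2 + 3^2 = 21
Terms of depth exactly 1: N_1 − N_0 = 21 − 3 = 18.

18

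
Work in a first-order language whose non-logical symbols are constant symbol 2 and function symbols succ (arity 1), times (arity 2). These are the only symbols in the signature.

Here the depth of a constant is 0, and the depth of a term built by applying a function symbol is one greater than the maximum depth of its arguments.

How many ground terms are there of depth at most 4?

Let N_k count ground terms of depth at most k. Each non-constant term of depth ≤ k is some function symbol applied to depth-≤(k−1) arguments, giving N_k = 1 + N_{k-1} + N_{k-1}^2.
N_0 = 1
N_1 = 1 + 1 + 1^2 = 3
N_2 = 1 + 3 + 3^2 = 13
N_3 = 1 + 13 + 13^2 = 183
N_4 = 1 + 183 + 183^2 = 33673

33673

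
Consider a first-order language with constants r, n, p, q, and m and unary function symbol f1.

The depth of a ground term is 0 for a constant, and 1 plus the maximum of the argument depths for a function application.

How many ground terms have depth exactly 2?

If N_k denotes the number of depth-≤k ground terms, the 5 constants give N_0 = 5, and each function symbol of arity r contributes N_{k-1}^r new terms at level k: N_k = 5 + N_{k-1}.
N_0 = 5
N_1 = 5 + 5 = 10
N_2 = 5 + 10 = 15
Terms of depth exactly 2: N_2 − N_1 = 15 − 10 = 5.

5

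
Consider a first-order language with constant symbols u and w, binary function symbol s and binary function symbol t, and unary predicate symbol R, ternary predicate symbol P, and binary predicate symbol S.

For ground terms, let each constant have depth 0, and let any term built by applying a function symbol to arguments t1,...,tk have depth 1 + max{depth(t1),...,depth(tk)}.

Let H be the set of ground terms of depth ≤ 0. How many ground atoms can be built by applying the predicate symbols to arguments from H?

First count ground terms of depth ≤ 0.
Write N_k for the number of ground terms of depth ≤ k. A term of depth ≤ k is either a constant or a function symbol applied to arguments of depth ≤ k−1, so N_k = 2 + N_{k-1}^2 + N_{k-1}^2.
N_0 = 2
Explicitly: u, w.
So |H| = 2.
Each predicate of arity r yields |H|^r ground atoms (one per choice of an r-tuple from H):
  R: 2;  P: 2^3 = 8;  S: 2^2 = 4
Total ground atoms: 2 + 8 + 4 = 14.

14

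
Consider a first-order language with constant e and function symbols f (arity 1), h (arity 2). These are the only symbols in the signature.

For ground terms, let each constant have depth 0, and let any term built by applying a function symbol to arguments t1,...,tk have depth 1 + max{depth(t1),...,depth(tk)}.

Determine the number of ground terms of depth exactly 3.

170

If N_k denotes the number of depth-≤k ground terms, the 1 constant gives N_0 = 1, and each function symbol of arity r contributes N_{k-1}^r new terms at level k: N_k = 1 + N_{k-1} + N_{k-1}^2.
N_0 = 1
N_1 = 1 + 1 + 1^2 = 3
N_2 = 1 + 3 + 3^2 = 13
N_3 = 1 + 13 + 13^2 = 183
Terms of depth exactly 3: N_3 − N_2 = 183 − 13 = 170.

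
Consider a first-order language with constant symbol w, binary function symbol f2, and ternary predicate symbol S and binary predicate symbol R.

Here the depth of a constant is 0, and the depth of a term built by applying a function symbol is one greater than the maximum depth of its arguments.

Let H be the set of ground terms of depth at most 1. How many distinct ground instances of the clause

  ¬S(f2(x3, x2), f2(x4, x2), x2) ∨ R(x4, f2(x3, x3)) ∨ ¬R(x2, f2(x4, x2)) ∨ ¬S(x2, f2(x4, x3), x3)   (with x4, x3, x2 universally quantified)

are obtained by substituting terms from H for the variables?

8

Ground terms of depth ≤ 1:
  Let N_k = |{terms of depth ≤ k}|. Then N_0 = 1 and N_k = 1 + N_{k-1}^2 for k ≥ 1 (one summand per function symbol, arity giving the exponent).
  N_0 = 1
  N_1 = 1 + 1^2 = 2
  Explicitly: w, f2(w, w).
So there are 2 ground terms available for substitution.
There are 3 variables to instantiate (x4, x3, x2), each occurring in at least one literal, so different choices give different ground instances.
Number of ground instances = 2^3 = 8.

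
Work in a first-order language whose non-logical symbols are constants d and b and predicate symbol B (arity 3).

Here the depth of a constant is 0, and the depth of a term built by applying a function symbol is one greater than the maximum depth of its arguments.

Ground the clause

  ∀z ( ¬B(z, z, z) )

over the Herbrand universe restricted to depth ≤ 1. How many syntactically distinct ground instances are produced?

Ground terms of depth ≤ 1:
  With no function symbols every ground term is a constant, so there are exactly 2 ground terms at every depth bound.
  N_0 = 2
  N_1 = 2
So there are 2 ground terms available for substitution.
The body mentions the single quantified variable z; since ground terms form a free algebra, no two substitutions collapse to the same formula.
Number of ground instances = 2.

2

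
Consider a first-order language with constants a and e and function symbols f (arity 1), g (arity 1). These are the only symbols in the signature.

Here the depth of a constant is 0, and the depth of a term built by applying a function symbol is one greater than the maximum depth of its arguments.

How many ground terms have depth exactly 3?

Let N_k = |{terms of depth ≤ k}|. Then N_0 = 2 and N_k = 2 + N_{k-1} + N_{k-1} for k ≥ 1 (one summand per function symbol, arity giving the exponent).
N_0 = 2
N_1 = 2 + 2 + 2 = 6
N_2 = 2 + 6 + 6 = 14
N_3 = 2 + 14 + 14 = 30
Terms of depth exactly 3: N_3 − N_2 = 30 − 14 = 16.

16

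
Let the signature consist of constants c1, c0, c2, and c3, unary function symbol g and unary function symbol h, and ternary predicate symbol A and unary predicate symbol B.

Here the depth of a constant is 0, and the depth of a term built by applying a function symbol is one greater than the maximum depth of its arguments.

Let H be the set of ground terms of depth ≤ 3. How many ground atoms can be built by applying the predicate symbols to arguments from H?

First count ground terms of depth ≤ 3.
Write N_k for the number of ground terms of depth ≤ k. A term of depth ≤ k is either a constant or a function symbol applied to arguments of depth ≤ k−1, so N_k = 4 + N_{k-1} + N_{k-1}.
N_0 = 4
N_1 = 4 + 4 + 4 = 12
N_2 = 4 + 12 + 12 = 28
N_3 = 4 + 28 + 28 = 60
So |H| = 60.
Each predicate of arity r yields |H|^r ground atoms (one per choice of an r-tuple from H):
  A: 60^3 = 216000;  B: 60
Total ground atoms: 216000 + 60 = 216060.

216060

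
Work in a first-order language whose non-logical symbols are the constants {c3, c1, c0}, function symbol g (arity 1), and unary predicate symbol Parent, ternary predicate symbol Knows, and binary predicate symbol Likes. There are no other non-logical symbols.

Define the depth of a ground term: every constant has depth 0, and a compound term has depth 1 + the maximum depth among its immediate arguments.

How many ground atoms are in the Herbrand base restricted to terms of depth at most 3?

First count ground terms of depth ≤ 3.
Let N_k count ground terms of depth at most k. Each non-constant term of depth ≤ k is some function symbol applied to depth-≤(k−1) arguments, giving N_k = 3 + N_{k-1}.
N_0 = 3
N_1 = 3 + 3 = 6
N_2 = 3 + 6 = 9
N_3 = 3 + 9 = 12
Explicitly: c3, c1, c0, g(c3), g(c1), g(c0), g(g(c3)), g(g(c1)), g(g(c0)), g(g(g(c3))), g(g(g(c1))), g(g(g(c0))).
So |H| = 12.
Each predicate of arity r yields |H|^r ground atoms (one per choice of an r-tuple from H):
  Parent: 12;  Knows: 12^3 = 1728;  Likes: 12^2 = 144
Total ground atoms: 12 + 1728 + 144 = 1884.

1884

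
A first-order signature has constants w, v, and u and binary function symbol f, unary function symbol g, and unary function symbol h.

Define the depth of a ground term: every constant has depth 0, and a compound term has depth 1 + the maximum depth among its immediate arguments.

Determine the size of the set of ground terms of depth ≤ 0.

Let N_k count ground terms of depth at most k. Each non-constant term of depth ≤ k is some function symbol applied to depth-≤(k−1) arguments, giving N_k = 3 + N_{k-1}^2 + N_{k-1} + N_{k-1}.
N_0 = 3
Explicitly: w, v, u.

3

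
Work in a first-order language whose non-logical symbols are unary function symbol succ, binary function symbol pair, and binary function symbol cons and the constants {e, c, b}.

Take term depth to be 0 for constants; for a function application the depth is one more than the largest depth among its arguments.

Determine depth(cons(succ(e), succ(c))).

depth(succ(e)) = 1 + depth(e) = 1 + 0 = 1
depth(succ(c)) = 1 + depth(c) = 1 + 0 = 1
depth(cons(succ(e), succ(c))) = 1 + max(1, 1) = 2

2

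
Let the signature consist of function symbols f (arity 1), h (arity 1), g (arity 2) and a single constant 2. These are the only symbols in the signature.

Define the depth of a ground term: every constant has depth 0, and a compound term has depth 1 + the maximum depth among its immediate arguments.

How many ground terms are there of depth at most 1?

Write N_k for the number of ground terms of depth ≤ k. A term of depth ≤ k is either a constant or a function symbol applied to arguments of depth ≤ k−1, so N_k = 1 + N_{k-1} + N_{k-1} + N_{k-1}^2.
N_0 = 1
N_1 = 1 + 1 + 1 + 1^2 = 4

4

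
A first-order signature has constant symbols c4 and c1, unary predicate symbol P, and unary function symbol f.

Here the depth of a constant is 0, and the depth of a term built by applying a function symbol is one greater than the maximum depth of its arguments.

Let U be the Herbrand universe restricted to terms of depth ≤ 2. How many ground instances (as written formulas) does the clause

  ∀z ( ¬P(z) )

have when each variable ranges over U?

Ground terms of depth ≤ 2:
  Let N_k count ground terms of depth at most k. Each non-constant term of depth ≤ k is some function symbol applied to depth-≤(k−1) arguments, giving N_k = 2 + N_{k-1}.
  N_0 = 2
  N_1 = 2 + 2 = 4
  N_2 = 2 + 4 = 6
  Explicitly: c4, c1, f(c4), f(c1), f(f(c4)), f(f(c1)).
So there are 6 ground terms available for substitution.
There is 1 variable to instantiate (z),  occurring in at least one literal, so different choices give different ground instances.
Number of ground instances = 6.

6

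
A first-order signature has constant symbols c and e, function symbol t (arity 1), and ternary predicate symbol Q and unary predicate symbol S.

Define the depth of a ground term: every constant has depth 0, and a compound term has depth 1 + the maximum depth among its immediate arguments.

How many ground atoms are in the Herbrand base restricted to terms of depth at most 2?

First count ground terms of depth ≤ 2.
If N_k denotes the number of depth-≤k ground terms, the 2 constants give N_0 = 2, and each function symbol of arity r contributes N_{k-1}^r new terms at level k: N_k = 2 + N_{k-1}.
N_0 = 2
N_1 = 2 + 2 = 4
N_2 = 2 + 4 = 6
Explicitly: c, e, t(c), t(e), t(t(c)), t(t(e)).
So |H| = 6.
For each predicate symbol, the number of ground atoms is |H| raised to its arity; summing:
  Q: 6^3 = 216;  S: 6
Total ground atoms: 216 + 6 = 222.

222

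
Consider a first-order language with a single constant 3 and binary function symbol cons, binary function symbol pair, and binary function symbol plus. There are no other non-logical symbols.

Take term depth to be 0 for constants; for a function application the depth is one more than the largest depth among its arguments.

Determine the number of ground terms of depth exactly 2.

Let N_k count ground terms of depth at most k. Each non-constant term of depth ≤ k is some function symbol applied to depth-≤(k−1) arguments, giving N_k = 1 + N_{k-1}^2 + N_{k-1}^2 + N_{k-1}^2.
N_0 = 1
N_1 = 1 + 1^2 + 1^2 + 1^2 = 4
N_2 = 1 + 4^2 + 4^2 + 4^2 = 49
Terms of depth exactly 2: N_2 − N_1 = 49 − 4 = 45.

45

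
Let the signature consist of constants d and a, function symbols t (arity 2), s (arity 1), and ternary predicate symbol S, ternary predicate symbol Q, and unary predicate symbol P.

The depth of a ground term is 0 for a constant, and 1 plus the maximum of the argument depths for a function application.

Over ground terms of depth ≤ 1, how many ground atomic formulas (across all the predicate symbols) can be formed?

First count ground terms of depth ≤ 1.
Count level by level. With function symbols t/2, s/1, the terms of depth ≤ k are the 2 constants together with each function applied to depth-≤(k−1) tuples, so N_k = 2 + N_{k-1}^2 + N_{k-1}.
N_0 = 2
N_1 = 2 + 2^2 + 2 = 8
Explicitly: d, a, t(d, d), t(d, a), t(a, d), t(a, a), s(d), s(a).
So |H| = 8.
For each predicate symbol, the number of ground atoms is |H| raised to its arity; summing:
  S: 8^3 = 512;  Q: 8^3 = 512;  P: 8
Total ground atoms: 512 + 512 + 8 = 1032.

1032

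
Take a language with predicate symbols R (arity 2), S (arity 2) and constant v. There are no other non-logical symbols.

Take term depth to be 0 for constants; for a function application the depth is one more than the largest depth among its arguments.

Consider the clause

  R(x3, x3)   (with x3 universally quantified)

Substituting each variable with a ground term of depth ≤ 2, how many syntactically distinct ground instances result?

Ground terms of depth ≤ 2:
  With no function symbols every ground term is a constant, so there is exactly 1 ground term at every depth bound.
  N_0 = 1
  N_1 = 1
  N_2 = 1
  Explicitly: v.
So there is exactly 1 ground term available for substitution.
The clause has 1 distinct variable (x3), which appears in the body. In the free term algebra distinct substitutions yield syntactically distinct ground instances.
Number of ground instances = 1.

1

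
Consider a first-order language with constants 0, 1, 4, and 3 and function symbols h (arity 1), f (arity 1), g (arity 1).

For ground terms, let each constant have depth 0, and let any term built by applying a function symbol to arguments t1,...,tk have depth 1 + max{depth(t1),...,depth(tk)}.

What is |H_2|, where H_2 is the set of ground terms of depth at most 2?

If N_k denotes the number of depth-≤k ground terms, the 4 constants give N_0 = 4, and each function symbol of arity r contributes N_{k-1}^r new terms at level k: N_k = 4 + N_{k-1} + N_{k-1} + N_{k-1}.
N_0 = 4
N_1 = 4 + 4 + 4 + 4 = 16
N_2 = 4 + 16 + 16 + 16 = 52

52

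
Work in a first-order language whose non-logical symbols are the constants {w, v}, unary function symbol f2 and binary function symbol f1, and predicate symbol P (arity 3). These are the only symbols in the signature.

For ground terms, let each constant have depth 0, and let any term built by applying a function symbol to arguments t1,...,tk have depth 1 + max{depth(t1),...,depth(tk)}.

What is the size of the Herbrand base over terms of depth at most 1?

First count ground terms of depth ≤ 1.
Write N_k for the number of ground terms of depth ≤ k. A term of depth ≤ k is either a constant or a function symbol applied to arguments of depth ≤ k−1, so N_k = 2 + N_{k-1} + N_{k-1}^2.
N_0 = 2
N_1 = 2 + 2 + 2^2 = 8
So |H| = 8.
For each predicate symbol, the number of ground atoms is |H| raised to its arity; summing:
  P: 8^3 = 512
Total ground atoms: 512.

512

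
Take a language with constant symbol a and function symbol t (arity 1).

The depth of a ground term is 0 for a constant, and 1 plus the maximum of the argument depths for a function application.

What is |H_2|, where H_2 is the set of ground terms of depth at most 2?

Write N_k for the number of ground terms of depth ≤ k. A term of depth ≤ k is either a constant or a function symbol applied to arguments of depth ≤ k−1, so N_k = 1 + N_{k-1}.
N_0 = 1
N_1 = 1 + 1 = 2
N_2 = 1 + 2 = 3
Explicitly: a, t(a), t(t(a)).

3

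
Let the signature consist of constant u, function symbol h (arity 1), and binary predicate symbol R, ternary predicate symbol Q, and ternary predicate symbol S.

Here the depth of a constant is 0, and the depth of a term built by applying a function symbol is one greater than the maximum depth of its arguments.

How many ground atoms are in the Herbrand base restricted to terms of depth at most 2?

63

First count ground terms of depth ≤ 2.
Write N_k for the number of ground terms of depth ≤ k. A term of depth ≤ k is either a constant or a function symbol applied to arguments of depth ≤ k−1, so N_k = 1 + N_{k-1}.
N_0 = 1
N_1 = 1 + 1 = 2
N_2 = 1 + 2 = 3
So |H| = 3.
Ground atoms are formed by filling each argument slot of a predicate with a term from H, so an r-ary predicate gives |H|^r atoms:
  R: 3^2 = 9;  Q: 3^3 = 27;  S: 3^3 = 27
Total ground atoms: 9 + 27 + 27 = 63.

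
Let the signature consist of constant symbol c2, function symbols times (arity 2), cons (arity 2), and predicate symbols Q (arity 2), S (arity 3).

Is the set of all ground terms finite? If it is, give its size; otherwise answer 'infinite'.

infinite

The signature has at least one function symbol (times, arity 2) and at least one constant (c2).
Iterating times gives infinitely many distinct ground terms: c2, times(c2, c2), times(times(c2, c2), times(c2, c2)), ...
So the Herbrand universe is infinite.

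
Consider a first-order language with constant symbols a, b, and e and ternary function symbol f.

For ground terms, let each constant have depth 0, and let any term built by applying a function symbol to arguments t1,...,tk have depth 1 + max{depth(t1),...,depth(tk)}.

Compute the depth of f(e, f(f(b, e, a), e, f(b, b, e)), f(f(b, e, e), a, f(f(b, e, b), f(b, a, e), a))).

depth(f(b, e, a)) = 1 + max(0, 0, 0) = 1
depth(f(b, b, e)) = 1 + max(0, 0, 0) = 1
depth(f(f(b, e, a), e, f(b, b, e))) = 1 + max(1, 0, 1) = 2
depth(f(b, e, e)) = 1 + max(0, 0, 0) = 1
depth(f(b, e, b)) = 1 + max(0, 0, 0) = 1
depth(f(b, a, e)) = 1 + max(0, 0, 0) = 1
depth(f(f(b, e, b), f(b, a, e), a)) = 1 + max(1, 1, 0) = 2
depth(f(f(b, e, e), a, f(f(b, e, b), f(b, a, e), a))) = 1 + max(1, 0, 2) = 3
depth(f(e, f(f(b, e, a), e, f(b, b, e)), f(f(b, e, e), a, f(f(b, e, b), f(b, a, e), a)))) = 1 + max(0, 2, 3) = 4

4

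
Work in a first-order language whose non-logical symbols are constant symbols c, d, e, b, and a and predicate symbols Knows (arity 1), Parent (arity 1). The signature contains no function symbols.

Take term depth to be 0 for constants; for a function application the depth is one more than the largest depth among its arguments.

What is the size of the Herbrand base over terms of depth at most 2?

First count ground terms of depth ≤ 2.
With no function symbols every ground term is a constant, so there are exactly 5 ground terms at every depth bound.
N_0 = 5
N_1 = 5
N_2 = 5
Explicitly: c, d, e, b, a.
So |H| = 5.
A ground atom is a predicate applied to a tuple of terms from H, so the count is the sum over predicates of |H|^arity:
  Knows: 5;  Parent: 5
Total ground atoms: 5 + 5 = 10.

10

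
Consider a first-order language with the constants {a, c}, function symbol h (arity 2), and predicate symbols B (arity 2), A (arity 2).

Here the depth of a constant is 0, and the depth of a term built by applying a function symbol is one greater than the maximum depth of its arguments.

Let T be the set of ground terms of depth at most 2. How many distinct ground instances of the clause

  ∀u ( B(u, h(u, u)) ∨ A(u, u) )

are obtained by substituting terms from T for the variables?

Ground terms of depth ≤ 2:
  Count level by level. With function symbols h/2, the terms of depth ≤ k are the 2 constants together with each function applied to depth-≤(k−1) tuples, so N_k = 2 + N_{k-1}^2.
  N_0 = 2
  N_1 = 2 + 2^2 = 6
  N_2 = 2 + 6^2 = 38
So there are 38 ground terms available for substitution.
The clause has 1 distinct variable (u), which appears in the body. In the free term algebra distinct substitutions yield syntactically distinct ground instances.
Number of ground instances = 38.

38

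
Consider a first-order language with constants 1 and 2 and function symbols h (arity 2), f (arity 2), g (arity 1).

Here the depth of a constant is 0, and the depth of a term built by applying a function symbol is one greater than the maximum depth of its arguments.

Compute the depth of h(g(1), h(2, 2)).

2

depth(g(1)) = 1 + depth(1) = 1 + 0 = 1
depth(h(2, 2)) = 1 + max(0, 0) = 1
depth(h(g(1), h(2, 2))) = 1 + max(1, 1) = 2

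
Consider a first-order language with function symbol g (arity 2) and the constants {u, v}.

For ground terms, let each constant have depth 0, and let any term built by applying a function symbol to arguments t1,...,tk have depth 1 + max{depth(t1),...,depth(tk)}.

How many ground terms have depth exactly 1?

Count level by level. With function symbols g/2, the terms of depth ≤ k are the 2 constants together with each function applied to depth-≤(k−1) tuples, so N_k = 2 + N_{k-1}^2.
N_0 = 2
N_1 = 2 + 2^2 = 6
Terms of depth exactly 1: N_1 − N_0 = 6 − 2 = 4.

4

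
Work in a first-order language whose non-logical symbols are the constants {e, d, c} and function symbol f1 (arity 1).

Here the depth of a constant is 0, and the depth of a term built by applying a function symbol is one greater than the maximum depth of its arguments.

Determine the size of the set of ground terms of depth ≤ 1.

Count level by level. With function symbols f1/1, the terms of depth ≤ k are the 3 constants together with each function applied to depth-≤(k−1) tuples, so N_k = 3 + N_{k-1}.
N_0 = 3
N_1 = 3 + 3 = 6
Explicitly: e, d, c, f1(e), f1(d), f1(c).

6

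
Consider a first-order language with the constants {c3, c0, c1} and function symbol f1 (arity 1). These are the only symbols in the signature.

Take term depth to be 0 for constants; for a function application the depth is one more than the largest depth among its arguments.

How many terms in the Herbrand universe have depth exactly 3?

Let N_k count ground terms of depth at most k. Each non-constant term of depth ≤ k is some function symbol applied to depth-≤(k−1) arguments, giving N_k = 3 + N_{k-1}.
N_0 = 3
N_1 = 3 + 3 = 6
N_2 = 3 + 6 = 9
N_3 = 3 + 9 = 12
Terms of depth exactly 3: N_3 − N_2 = 12 − 9 = 3.

3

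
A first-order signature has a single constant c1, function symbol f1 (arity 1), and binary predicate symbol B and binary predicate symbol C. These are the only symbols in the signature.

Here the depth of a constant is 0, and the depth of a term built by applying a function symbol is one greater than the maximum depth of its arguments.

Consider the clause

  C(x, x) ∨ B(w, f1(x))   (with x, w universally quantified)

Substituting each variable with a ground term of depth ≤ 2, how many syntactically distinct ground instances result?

9

Ground terms of depth ≤ 2:
  Write N_k for the number of ground terms of depth ≤ k. A term of depth ≤ k is either a constant or a function symbol applied to arguments of depth ≤ k−1, so N_k = 1 + N_{k-1}.
  N_0 = 1
  N_1 = 1 + 1 = 2
  N_2 = 1 + 2 = 3
So there are 3 ground terms available for substitution.
Each of x, w ranges independently over the available ground terms, and distinct assignments produce distinct instances.
Number of ground instances = 3^2 = 9.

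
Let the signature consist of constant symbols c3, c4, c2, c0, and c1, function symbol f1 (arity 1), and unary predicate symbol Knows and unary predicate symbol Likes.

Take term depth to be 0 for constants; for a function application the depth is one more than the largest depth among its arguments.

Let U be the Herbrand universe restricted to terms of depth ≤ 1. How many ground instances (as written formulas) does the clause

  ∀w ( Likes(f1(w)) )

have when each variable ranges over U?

Ground terms of depth ≤ 1:
  Count level by level. With function symbols f1/1, the terms of depth ≤ k are the 5 constants together with each function applied to depth-≤(k−1) tuples, so N_k = 5 + N_{k-1}.
  N_0 = 5
  N_1 = 5 + 5 = 10
  Explicitly: c3, c4, c2, c0, c1, f1(c3), f1(c4), f1(c2), f1(c0), f1(c1).
So there are 10 ground terms available for substitution.
The clause has 1 distinct variable (w), which appears in the body. In the free term algebra distinct substitutions yield syntactically distinct ground instances.
Number of ground instances = 10.

10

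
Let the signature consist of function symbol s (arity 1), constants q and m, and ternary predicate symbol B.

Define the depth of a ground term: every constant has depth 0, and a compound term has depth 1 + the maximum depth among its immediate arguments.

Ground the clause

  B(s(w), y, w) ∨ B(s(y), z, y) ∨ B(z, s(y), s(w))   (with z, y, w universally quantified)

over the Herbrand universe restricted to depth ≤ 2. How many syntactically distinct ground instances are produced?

216

Ground terms of depth ≤ 2:
  Count level by level. With function symbols s/1, the terms of depth ≤ k are the 2 constants together with each function applied to depth-≤(k−1) tuples, so N_k = 2 + N_{k-1}.
  N_0 = 2
  N_1 = 2 + 2 = 4
  N_2 = 2 + 4 = 6
  Explicitly: q, m, s(q), s(m), s(s(q)), s(s(m)).
So there are 6 ground terms available for substitution.
There are 3 variables to instantiate (z, y, w), each occurring in at least one literal, so different choices give different ground instances.
Number of ground instances = 6^3 = 216.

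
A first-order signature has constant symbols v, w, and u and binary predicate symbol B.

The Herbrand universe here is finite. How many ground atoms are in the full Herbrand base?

9

With no function symbols, the Herbrand universe is just the 3 constants.
Ground atoms per predicate: B: 3^2 = 9.
Herbrand base size = 9 = 9.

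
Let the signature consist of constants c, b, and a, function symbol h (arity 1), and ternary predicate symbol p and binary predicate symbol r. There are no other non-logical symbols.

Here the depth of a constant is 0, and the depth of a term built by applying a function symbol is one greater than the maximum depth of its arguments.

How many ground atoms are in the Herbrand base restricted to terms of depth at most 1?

First count ground terms of depth ≤ 1.
Write N_k for the number of ground terms of depth ≤ k. A term of depth ≤ k is either a constant or a function symbol applied to arguments of depth ≤ k−1, so N_k = 3 + N_{k-1}.
N_0 = 3
N_1 = 3 + 3 = 6
Explicitly: c, b, a, h(c), h(b), h(a).
So |H| = 6.
Ground atoms are formed by filling each argument slot of a predicate with a term from H, so an r-ary predicate gives |H|^r atoms:
  p: 6^3 = 216;  r: 6^2 = 36
Total ground atoms: 216 + 36 = 252.

252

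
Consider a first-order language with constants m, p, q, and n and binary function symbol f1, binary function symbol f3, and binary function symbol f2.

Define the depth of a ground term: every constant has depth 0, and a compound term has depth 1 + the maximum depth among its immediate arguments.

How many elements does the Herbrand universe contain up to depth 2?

8116

Count level by level. With function symbols f1/2, f3/2, f2/2, the terms of depth ≤ k are the 4 constants together with each function applied to depth-≤(k−1) tuples, so N_k = 4 + N_{k-1}^2 + N_{k-1}^2 + N_{k-1}^2.
N_0 = 4
N_1 = 4 + 4^2 + 4^2 + 4^2 = 52
N_2 = 4 + 52^2 + 52^2 + 52^2 = 8116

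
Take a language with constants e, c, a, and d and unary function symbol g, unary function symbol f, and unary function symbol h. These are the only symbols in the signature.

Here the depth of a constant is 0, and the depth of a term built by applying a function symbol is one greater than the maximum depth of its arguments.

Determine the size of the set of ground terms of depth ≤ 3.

160

Write N_k for the number of ground terms of depth ≤ k. A term of depth ≤ k is either a constant or a function symbol applied to arguments of depth ≤ k−1, so N_k = 4 + N_{k-1} + N_{k-1} + N_{k-1}.
N_0 = 4
N_1 = 4 + 4 + 4 + 4 = 16
N_2 = 4 + 16 + 16 + 16 = 52
N_3 = 4 + 52 + 52 + 52 = 160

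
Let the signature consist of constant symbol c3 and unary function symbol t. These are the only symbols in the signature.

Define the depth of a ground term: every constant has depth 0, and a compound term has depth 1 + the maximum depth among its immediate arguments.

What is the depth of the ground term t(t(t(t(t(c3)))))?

5

depth(t(c3)) = 1 + depth(c3) = 1 + 0 = 1
depth(t(t(c3))) = 1 + depth(t(c3)) = 1 + 1 = 2
depth(t(t(t(c3)))) = 1 + depth(t(t(c3))) = 1 + 2 = 3
depth(t(t(t(t(c3))))) = 1 + depth(t(t(t(c3)))) = 1 + 3 = 4
depth(t(t(t(t(t(c3)))))) = 1 + depth(t(t(t(t(c3))))) = 1 + 4 = 5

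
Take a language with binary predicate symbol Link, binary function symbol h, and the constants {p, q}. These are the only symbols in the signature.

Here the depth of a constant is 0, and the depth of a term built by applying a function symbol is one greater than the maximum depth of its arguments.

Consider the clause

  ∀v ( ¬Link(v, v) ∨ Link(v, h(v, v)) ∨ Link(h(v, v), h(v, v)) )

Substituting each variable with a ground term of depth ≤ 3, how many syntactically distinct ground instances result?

Ground terms of depth ≤ 3:
  Let N_k = |{terms of depth ≤ k}|. Then N_0 = 2 and N_k = 2 + N_{k-1}^2 for k ≥ 1 (one summand per function symbol, arity giving the exponent).
  N_0 = 2
  N_1 = 2 + 2^2 = 6
  N_2 = 2 + 6^2 = 38
  N_3 = 2 + 38^2 = 1446
So there are 1446 ground terms available for substitution.
There is 1 variable to instantiate (v),  occurring in at least one literal, so different choices give different ground instances.
Number of ground instances = 1446.

1446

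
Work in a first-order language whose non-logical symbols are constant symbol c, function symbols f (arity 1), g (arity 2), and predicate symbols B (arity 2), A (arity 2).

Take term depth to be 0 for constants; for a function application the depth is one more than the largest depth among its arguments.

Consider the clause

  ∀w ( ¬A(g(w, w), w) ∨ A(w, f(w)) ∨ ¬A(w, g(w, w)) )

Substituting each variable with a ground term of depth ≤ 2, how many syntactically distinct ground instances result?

Ground terms of depth ≤ 2:
  Count level by level. With function symbols f/1, g/2, the terms of depth ≤ k are the 1 constant together with each function applied to depth-≤(k−1) tuples, so N_k = 1 + N_{k-1} + N_{k-1}^2.
  N_0 = 1
  N_1 = 1 + 1 + 1^2 = 3
  N_2 = 1 + 3 + 3^2 = 13
So there are 13 ground terms available for substitution.
There is 1 variable to instantiate (w),  occurring in at least one literal, so different choices give different ground instances.
Number of ground instances = 13.

13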